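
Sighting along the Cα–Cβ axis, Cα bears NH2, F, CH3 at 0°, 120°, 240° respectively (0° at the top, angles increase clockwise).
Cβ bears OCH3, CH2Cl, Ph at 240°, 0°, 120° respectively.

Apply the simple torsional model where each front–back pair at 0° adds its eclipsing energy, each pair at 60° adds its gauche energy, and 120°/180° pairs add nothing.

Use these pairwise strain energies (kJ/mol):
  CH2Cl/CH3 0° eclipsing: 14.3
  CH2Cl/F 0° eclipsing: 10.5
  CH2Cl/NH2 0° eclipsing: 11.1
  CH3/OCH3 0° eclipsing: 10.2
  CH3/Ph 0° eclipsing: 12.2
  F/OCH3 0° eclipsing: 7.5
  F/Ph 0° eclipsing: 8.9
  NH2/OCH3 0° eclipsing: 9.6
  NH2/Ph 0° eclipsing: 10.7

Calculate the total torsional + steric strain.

This conformer (eclipsed): NH2–CH2Cl eclipsed, F–Ph eclipsed, CH3–OCH3 eclipsed; 11.1 + 8.9 + 10.2 = 30.2 kJ/mol.

30.2 kJ/mol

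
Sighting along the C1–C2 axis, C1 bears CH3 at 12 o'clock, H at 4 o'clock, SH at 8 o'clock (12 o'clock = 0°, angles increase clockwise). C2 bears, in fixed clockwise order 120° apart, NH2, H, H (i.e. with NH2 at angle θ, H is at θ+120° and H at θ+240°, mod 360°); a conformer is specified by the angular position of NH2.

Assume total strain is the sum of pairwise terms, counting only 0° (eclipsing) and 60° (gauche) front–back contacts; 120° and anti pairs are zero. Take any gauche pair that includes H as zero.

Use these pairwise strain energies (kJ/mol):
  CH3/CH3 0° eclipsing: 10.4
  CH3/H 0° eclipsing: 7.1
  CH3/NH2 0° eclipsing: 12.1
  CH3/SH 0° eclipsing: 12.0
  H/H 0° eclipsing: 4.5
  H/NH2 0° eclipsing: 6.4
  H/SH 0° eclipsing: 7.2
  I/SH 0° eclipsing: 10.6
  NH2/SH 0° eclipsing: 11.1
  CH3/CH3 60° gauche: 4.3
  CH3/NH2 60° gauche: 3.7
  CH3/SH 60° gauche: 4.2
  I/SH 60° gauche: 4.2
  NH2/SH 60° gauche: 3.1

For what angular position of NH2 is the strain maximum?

0°

NH2 at 0° is eclipsed. CH3 at 0° is eclipsed with NH2 at 0° (12.1); H at 120° is eclipsed with H at 120° (4.5); SH at 240° is eclipsed with H at 240° (7.2). Total 23.8 kJ/mol.
NH2 at 60° is staggered. CH3 at 0° is gauche with NH2 at 60° (3.7). Total 3.7 kJ/mol.
NH2 at 120° is eclipsed. CH3 at 0° is eclipsed with H at 0° (7.1); H at 120° is eclipsed with NH2 at 120° (6.4); SH at 240° is eclipsed with H at 240° (7.2). Total 20.7 kJ/mol.
NH2 at 180° is staggered. SH at 240° is gauche with NH2 at 180° (3.1). Total 3.1 kJ/mol.
NH2 at 240° is eclipsed. CH3 at 0° is eclipsed with H at 0° (7.1); H at 120° is eclipsed with H at 120° (4.5); SH at 240° is eclipsed with NH2 at 240° (11.1). Total 22.7 kJ/mol.
NH2 at 300° is staggered. CH3 at 0° is gauche with NH2 at 300° (3.7); SH at 240° is gauche with NH2 at 300° (3.1). Total 6.8 kJ/mol.
The maximum (23.8 kJ/mol) occurs with NH2 at 0°.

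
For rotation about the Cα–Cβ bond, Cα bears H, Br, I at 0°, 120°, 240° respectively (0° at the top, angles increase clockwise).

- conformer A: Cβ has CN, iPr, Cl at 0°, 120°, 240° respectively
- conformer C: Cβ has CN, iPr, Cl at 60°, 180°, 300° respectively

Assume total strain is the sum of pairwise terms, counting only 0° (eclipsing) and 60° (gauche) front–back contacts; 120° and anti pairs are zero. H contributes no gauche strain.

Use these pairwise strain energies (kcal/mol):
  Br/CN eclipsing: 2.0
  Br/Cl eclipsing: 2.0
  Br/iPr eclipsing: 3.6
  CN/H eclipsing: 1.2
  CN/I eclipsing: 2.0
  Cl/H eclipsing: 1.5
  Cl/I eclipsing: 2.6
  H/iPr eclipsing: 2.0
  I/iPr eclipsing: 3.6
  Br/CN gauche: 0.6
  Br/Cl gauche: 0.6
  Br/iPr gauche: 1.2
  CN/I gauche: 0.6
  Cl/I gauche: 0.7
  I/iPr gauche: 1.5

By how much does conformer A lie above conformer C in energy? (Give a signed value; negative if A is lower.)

+3.4 kcal/mol

A (eclipsed): H(0°)/CN(0°) eclipsed 1.2; Br(120°)/iPr(120°) eclipsed 3.6; I(240°)/Cl(240°) eclipsed 2.6 → 7.4 kcal/mol.
C (staggered): Br(120°)/CN(60°) gauche 0.6; Br(120°)/iPr(180°) gauche 1.2; I(240°)/iPr(180°) gauche 1.5; I(240°)/Cl(300°) gauche 0.7 → 4.0 kcal/mol.
E(A) − E(C) = 7.4 − 4.0 = +3.4 kcal/mol.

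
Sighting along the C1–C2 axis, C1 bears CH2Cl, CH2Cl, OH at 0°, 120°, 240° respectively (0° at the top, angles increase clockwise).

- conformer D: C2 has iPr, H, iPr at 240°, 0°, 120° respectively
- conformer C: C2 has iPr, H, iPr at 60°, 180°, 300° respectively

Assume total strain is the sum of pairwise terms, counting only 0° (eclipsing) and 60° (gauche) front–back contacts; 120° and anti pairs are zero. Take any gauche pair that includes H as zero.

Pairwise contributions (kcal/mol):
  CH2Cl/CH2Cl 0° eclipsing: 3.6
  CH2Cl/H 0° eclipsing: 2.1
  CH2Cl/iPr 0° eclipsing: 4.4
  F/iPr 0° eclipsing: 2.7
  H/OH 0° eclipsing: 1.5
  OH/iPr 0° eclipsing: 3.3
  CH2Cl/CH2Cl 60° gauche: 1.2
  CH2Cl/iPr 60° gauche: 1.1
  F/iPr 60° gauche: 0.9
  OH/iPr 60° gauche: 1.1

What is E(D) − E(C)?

D is eclipsed. CH2Cl at 0° is eclipsed with H at 0° (2.1); CH2Cl at 120° is eclipsed with iPr at 120° (4.4); OH at 240° is eclipsed with iPr at 240° (3.3). Total 9.8 kcal/mol.
C is staggered. CH2Cl at 0° is gauche with iPr at 60° (1.1); CH2Cl at 0° is gauche with iPr at 300° (1.1); CH2Cl at 120° is gauche with iPr at 60° (1.1); OH at 240° is gauche with iPr at 300° (1.1). Total 4.4 kcal/mol.
E(D) − E(C) = 9.8 − 4.4 = +5.4 kcal/mol.

+5.4 kcal/mol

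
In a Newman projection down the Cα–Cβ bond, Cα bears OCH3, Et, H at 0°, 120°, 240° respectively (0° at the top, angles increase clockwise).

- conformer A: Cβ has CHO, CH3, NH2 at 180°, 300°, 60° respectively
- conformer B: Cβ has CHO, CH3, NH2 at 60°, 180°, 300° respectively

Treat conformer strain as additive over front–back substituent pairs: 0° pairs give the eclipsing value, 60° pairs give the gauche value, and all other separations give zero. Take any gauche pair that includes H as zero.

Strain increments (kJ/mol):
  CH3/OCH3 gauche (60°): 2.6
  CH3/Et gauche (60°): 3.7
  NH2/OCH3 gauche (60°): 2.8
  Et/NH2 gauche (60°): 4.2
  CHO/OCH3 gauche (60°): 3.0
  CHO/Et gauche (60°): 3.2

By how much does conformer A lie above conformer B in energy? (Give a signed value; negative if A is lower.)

+0.1 kJ/mol

A (staggered): OCH3(0°)/CH3(300°) gauche 2.6; OCH3(0°)/NH2(60°) gauche 2.8; Et(120°)/CHO(180°) gauche 3.2; Et(120°)/NH2(60°) gauche 4.2 → 12.8 kJ/mol.
B (staggered): OCH3(0°)/CHO(60°) gauche 3.0; OCH3(0°)/NH2(300°) gauche 2.8; Et(120°)/CHO(60°) gauche 3.2; Et(120°)/CH3(180°) gauche 3.7 → 12.7 kJ/mol.
E(A) − E(B) = 12.8 − 12.7 = +0.1 kJ/mol.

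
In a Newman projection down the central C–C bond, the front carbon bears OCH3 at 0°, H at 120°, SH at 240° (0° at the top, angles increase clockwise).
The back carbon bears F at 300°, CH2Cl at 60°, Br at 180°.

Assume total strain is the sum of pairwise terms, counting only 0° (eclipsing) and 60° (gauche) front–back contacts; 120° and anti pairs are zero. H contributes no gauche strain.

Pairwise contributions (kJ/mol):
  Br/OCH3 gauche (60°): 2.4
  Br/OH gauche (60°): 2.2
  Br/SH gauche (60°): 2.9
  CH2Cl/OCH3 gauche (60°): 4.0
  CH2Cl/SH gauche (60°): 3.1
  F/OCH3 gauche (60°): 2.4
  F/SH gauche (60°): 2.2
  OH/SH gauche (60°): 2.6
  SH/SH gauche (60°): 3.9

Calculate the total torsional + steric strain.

11.5 kJ/mol

This conformer (staggered): OCH3(0°)/F(300°) gauche 2.4; OCH3(0°)/CH2Cl(60°) gauche 4.0; SH(240°)/F(300°) gauche 2.2; SH(240°)/Br(180°) gauche 2.9 → 11.5 kJ/mol.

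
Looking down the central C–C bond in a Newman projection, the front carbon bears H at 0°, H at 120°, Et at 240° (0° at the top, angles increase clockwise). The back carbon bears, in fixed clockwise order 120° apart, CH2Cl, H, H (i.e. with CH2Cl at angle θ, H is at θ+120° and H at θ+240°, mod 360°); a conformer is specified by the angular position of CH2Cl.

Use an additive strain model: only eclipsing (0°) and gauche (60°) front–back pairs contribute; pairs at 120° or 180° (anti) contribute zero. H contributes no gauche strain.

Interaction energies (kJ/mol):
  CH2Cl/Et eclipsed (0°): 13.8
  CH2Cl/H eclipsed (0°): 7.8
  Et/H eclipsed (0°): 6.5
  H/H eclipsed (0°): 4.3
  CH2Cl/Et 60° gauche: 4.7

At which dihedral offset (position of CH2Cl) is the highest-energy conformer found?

240°

CH2Cl at 0° (eclipsed): H(0°)/CH2Cl(0°) eclipsed 7.8; H(120°)/H(120°) eclipsed 4.3; Et(240°)/H(240°) eclipsed 6.5 → 18.6 kJ/mol.
CH2Cl at 60° (staggered): no non-H gauche contacts → 0.0 kJ/mol.
CH2Cl at 120° (eclipsed): H(0°)/H(0°) eclipsed 4.3; H(120°)/CH2Cl(120°) eclipsed 7.8; Et(240°)/H(240°) eclipsed 6.5 → 18.6 kJ/mol.
CH2Cl at 180° (staggered): Et(240°)/CH2Cl(180°) gauche 4.7 → 4.7 kJ/mol.
CH2Cl at 240° (eclipsed): H(0°)/H(0°) eclipsed 4.3; H(120°)/H(120°) eclipsed 4.3; Et(240°)/CH2Cl(240°) eclipsed 13.8 → 22.4 kJ/mol.
CH2Cl at 300° (staggered): Et(240°)/CH2Cl(300°) gauche 4.7 → 4.7 kJ/mol.
The maximum (22.4 kJ/mol) occurs with CH2Cl at 240°.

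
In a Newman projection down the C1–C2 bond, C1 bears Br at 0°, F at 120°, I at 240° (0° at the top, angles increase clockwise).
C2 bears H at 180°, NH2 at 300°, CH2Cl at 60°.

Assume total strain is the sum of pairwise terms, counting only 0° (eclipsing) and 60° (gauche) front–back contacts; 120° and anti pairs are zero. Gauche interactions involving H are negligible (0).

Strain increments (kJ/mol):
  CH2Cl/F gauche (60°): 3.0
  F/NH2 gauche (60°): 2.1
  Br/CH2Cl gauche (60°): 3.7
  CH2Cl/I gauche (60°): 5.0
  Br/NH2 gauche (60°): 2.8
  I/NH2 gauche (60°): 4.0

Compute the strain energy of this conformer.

This conformer is staggered. Br at 0° is gauche with NH2 at 300° (2.8); Br at 0° is gauche with CH2Cl at 60° (3.7); F at 120° is gauche with CH2Cl at 60° (3.0); I at 240° is gauche with NH2 at 300° (4.0). Total 13.5 kJ/mol.

13.5 kJ/mol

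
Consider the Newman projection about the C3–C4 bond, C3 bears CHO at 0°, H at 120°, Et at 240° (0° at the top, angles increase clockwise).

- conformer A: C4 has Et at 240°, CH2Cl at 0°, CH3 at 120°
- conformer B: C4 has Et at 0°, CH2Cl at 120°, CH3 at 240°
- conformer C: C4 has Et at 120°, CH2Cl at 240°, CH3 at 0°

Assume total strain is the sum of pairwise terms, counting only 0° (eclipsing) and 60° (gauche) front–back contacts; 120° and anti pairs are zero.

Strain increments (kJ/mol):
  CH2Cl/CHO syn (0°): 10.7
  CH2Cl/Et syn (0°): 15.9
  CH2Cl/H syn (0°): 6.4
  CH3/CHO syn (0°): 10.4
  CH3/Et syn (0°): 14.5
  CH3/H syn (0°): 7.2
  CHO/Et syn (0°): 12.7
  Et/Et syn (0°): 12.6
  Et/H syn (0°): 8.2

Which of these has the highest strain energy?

C

A (eclipsed): CHO(0°)/CH2Cl(0°) eclipsed 10.7; H(120°)/CH3(120°) eclipsed 7.2; Et(240°)/Et(240°) eclipsed 12.6 → 30.5 kJ/mol.
B (eclipsed): CHO(0°)/Et(0°) eclipsed 12.7; H(120°)/CH2Cl(120°) eclipsed 6.4; Et(240°)/CH3(240°) eclipsed 14.5 → 33.6 kJ/mol.
C (eclipsed): CHO(0°)/CH3(0°) eclipsed 10.4; H(120°)/Et(120°) eclipsed 8.2; Et(240°)/CH2Cl(240°) eclipsed 15.9 → 34.5 kJ/mol.
C has the highest total (34.5 kJ/mol).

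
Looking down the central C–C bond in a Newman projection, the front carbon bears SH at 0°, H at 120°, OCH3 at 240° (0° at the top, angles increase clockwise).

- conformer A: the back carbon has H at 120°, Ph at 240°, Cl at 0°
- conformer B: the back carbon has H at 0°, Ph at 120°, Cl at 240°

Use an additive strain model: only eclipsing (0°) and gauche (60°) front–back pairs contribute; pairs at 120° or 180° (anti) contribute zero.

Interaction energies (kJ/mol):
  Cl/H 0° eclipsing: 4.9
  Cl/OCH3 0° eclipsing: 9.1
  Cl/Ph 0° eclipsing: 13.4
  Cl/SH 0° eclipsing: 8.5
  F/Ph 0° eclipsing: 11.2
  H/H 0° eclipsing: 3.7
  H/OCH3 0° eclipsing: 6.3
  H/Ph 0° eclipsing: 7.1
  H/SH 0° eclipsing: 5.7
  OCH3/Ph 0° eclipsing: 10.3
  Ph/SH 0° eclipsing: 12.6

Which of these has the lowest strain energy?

A is eclipsed. SH at 0° is eclipsed with Cl at 0° (8.5); H at 120° is eclipsed with H at 120° (3.7); OCH3 at 240° is eclipsed with Ph at 240° (10.3). Total 22.5 kJ/mol.
B is eclipsed. SH at 0° is eclipsed with H at 0° (5.7); H at 120° is eclipsed with Ph at 120° (7.1); OCH3 at 240° is eclipsed with Cl at 240° (9.1). Total 21.9 kJ/mol.
B has the lowest total (21.9 kJ/mol).

B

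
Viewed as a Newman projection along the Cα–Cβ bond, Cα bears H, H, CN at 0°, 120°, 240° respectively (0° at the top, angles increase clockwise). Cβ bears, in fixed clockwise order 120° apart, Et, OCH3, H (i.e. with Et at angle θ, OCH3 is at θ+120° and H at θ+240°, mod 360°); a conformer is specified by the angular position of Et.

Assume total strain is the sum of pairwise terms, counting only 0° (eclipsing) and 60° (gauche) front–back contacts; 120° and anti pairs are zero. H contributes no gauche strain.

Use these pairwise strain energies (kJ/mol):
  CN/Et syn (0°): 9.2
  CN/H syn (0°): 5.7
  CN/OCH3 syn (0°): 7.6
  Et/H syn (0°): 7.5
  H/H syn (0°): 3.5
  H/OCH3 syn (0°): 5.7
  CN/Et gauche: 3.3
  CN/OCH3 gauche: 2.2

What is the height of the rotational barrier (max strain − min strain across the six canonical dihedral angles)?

16.7 kJ/mol

Et at 0° (eclipsed): H(0°)/Et(0°) eclipsed 7.5; H(120°)/OCH3(120°) eclipsed 5.7; CN(240°)/H(240°) eclipsed 5.7 → 18.9 kJ/mol.
Et at 60° (staggered): CN(240°)/OCH3(180°) gauche 2.2 → 2.2 kJ/mol.
Et at 120° (eclipsed): H(0°)/H(0°) eclipsed 3.5; H(120°)/Et(120°) eclipsed 7.5; CN(240°)/OCH3(240°) eclipsed 7.6 → 18.6 kJ/mol.
Et at 180° (staggered): CN(240°)/Et(180°) gauche 3.3; CN(240°)/OCH3(300°) gauche 2.2 → 5.5 kJ/mol.
Et at 240° (eclipsed): H(0°)/OCH3(0°) eclipsed 5.7; H(120°)/H(120°) eclipsed 3.5; CN(240°)/Et(240°) eclipsed 9.2 → 18.4 kJ/mol.
Et at 300° (staggered): CN(240°)/Et(300°) gauche 3.3 → 3.3 kJ/mol.
Max at 0° (18.9 kJ/mol), min at 60° (2.2 kJ/mol); barrier = 16.7 kJ/mol.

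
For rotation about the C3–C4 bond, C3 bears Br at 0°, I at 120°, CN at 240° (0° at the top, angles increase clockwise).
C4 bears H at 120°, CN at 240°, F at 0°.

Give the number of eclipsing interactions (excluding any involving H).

2

Non-H eclipsing pairs: Br(0°)/F(0°); CN(240°)/CN(240°) — 2 interactions.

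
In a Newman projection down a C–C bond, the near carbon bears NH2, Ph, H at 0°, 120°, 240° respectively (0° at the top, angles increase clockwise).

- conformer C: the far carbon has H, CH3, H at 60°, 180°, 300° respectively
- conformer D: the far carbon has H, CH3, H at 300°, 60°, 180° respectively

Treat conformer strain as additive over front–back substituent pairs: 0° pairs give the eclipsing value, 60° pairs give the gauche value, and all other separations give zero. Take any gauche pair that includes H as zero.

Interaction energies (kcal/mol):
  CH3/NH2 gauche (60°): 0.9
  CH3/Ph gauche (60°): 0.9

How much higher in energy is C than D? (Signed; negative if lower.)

-0.9 kcal/mol

C is staggered. Ph at 120° is gauche with CH3 at 180° (0.9). Total 0.9 kcal/mol.
D is staggered. NH2 at 0° is gauche with CH3 at 60° (0.9); Ph at 120° is gauche with CH3 at 60° (0.9). Total 1.8 kcal/mol.
E(C) − E(D) = 0.9 − 1.8 = -0.9 kcal/mol.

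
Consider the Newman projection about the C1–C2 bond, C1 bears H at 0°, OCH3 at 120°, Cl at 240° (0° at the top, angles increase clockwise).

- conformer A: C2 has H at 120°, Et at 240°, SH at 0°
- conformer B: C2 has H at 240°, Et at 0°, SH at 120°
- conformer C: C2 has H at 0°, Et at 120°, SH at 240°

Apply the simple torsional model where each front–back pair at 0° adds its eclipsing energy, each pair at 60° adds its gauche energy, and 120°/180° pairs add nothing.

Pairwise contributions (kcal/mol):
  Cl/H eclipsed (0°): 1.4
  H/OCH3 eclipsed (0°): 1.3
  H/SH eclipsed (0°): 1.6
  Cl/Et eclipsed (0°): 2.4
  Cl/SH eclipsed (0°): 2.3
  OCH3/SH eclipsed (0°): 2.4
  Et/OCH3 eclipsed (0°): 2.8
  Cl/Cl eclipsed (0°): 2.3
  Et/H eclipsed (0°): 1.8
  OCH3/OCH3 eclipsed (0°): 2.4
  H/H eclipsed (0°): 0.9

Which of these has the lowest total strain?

A is eclipsed. H at 0° is eclipsed with SH at 0° (1.6); OCH3 at 120° is eclipsed with H at 120° (1.3); Cl at 240° is eclipsed with Et at 240° (2.4). Total 5.3 kcal/mol.
B is eclipsed. H at 0° is eclipsed with Et at 0° (1.8); OCH3 at 120° is eclipsed with SH at 120° (2.4); Cl at 240° is eclipsed with H at 240° (1.4). Total 5.6 kcal/mol.
C is eclipsed. H at 0° is eclipsed with H at 0° (0.9); OCH3 at 120° is eclipsed with Et at 120° (2.8); Cl at 240° is eclipsed with SH at 240° (2.3). Total 6.0 kcal/mol.
A has the lowest total (5.3 kcal/mol).

A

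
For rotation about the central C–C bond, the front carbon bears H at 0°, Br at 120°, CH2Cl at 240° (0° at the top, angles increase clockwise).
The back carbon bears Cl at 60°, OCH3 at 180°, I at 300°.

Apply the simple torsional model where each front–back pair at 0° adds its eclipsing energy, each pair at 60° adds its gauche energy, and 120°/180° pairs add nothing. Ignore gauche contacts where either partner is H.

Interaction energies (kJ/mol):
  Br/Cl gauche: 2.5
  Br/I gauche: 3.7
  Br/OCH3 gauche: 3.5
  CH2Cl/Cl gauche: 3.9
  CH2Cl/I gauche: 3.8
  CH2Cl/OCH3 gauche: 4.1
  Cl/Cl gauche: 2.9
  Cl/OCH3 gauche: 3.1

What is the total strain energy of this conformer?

This conformer (staggered): Br(120°)/Cl(60°) gauche 2.5; Br(120°)/OCH3(180°) gauche 3.5; CH2Cl(240°)/OCH3(180°) gauche 4.1; CH2Cl(240°)/I(300°) gauche 3.8 → 13.9 kJ/mol.

13.9 kJ/mol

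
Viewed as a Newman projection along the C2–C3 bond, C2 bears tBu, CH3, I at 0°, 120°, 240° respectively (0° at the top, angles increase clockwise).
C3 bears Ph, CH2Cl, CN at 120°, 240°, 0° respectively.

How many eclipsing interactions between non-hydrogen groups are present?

Non-H eclipsing pairs: tBu(0°)/CN(0°); CH3(120°)/Ph(120°); I(240°)/CH2Cl(240°) — 3 interactions.

3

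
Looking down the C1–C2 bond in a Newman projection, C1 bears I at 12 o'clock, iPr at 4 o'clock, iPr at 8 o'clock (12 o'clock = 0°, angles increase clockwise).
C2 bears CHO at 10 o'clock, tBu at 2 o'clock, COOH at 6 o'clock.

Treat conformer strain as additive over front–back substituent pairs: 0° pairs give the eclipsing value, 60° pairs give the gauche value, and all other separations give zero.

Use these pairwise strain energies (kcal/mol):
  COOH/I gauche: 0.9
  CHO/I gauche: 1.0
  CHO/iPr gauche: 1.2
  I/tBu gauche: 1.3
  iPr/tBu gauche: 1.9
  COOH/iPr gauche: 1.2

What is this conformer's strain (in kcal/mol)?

This conformer (staggered): I(0°)/CHO(300°) gauche 1.0; I(0°)/tBu(60°) gauche 1.3; iPr(120°)/tBu(60°) gauche 1.9; iPr(120°)/COOH(180°) gauche 1.2; iPr(240°)/CHO(300°) gauche 1.2; iPr(240°)/COOH(180°) gauche 1.2 → 7.8 kcal/mol.

7.8 kcal/mol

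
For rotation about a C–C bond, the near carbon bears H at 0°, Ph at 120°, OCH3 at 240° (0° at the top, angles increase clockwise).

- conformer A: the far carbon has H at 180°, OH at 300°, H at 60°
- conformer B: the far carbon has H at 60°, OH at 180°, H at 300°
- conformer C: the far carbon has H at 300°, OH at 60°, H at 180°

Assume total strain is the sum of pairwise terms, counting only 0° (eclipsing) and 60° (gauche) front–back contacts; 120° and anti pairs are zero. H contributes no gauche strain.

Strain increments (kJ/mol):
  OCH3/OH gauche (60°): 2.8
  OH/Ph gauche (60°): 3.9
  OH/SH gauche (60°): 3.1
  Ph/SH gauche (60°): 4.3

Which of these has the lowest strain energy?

A

A (staggered): OCH3(240°)/OH(300°) gauche 2.8 → 2.8 kJ/mol.
B (staggered): Ph(120°)/OH(180°) gauche 3.9; OCH3(240°)/OH(180°) gauche 2.8 → 6.7 kJ/mol.
C (staggered): Ph(120°)/OH(60°) gauche 3.9 → 3.9 kJ/mol.
A has the lowest total (2.8 kJ/mol).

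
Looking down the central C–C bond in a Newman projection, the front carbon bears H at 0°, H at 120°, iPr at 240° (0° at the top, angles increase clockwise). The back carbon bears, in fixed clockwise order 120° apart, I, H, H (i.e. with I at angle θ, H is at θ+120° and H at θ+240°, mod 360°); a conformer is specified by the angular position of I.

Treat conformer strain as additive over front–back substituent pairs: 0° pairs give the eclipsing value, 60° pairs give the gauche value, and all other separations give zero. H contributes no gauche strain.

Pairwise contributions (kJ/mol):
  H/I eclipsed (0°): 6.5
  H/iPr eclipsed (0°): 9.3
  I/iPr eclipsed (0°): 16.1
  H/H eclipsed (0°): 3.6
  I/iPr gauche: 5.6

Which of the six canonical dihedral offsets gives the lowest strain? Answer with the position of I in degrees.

60°

I at 0° (eclipsed): H(0°)/I(0°) eclipsed 6.5; H(120°)/H(120°) eclipsed 3.6; iPr(240°)/H(240°) eclipsed 9.3 → 19.4 kJ/mol.
I at 60° (staggered): no non-H gauche contacts → 0.0 kJ/mol.
I at 120° (eclipsed): H(0°)/H(0°) eclipsed 3.6; H(120°)/I(120°) eclipsed 6.5; iPr(240°)/H(240°) eclipsed 9.3 → 19.4 kJ/mol.
I at 180° (staggered): iPr(240°)/I(180°) gauche 5.6 → 5.6 kJ/mol.
I at 240° (eclipsed): H(0°)/H(0°) eclipsed 3.6; H(120°)/H(120°) eclipsed 3.6; iPr(240°)/I(240°) eclipsed 16.1 → 23.3 kJ/mol.
I at 300° (staggered): iPr(240°)/I(300°) gauche 5.6 → 5.6 kJ/mol.
The minimum (0.0 kJ/mol) occurs with I at 60°.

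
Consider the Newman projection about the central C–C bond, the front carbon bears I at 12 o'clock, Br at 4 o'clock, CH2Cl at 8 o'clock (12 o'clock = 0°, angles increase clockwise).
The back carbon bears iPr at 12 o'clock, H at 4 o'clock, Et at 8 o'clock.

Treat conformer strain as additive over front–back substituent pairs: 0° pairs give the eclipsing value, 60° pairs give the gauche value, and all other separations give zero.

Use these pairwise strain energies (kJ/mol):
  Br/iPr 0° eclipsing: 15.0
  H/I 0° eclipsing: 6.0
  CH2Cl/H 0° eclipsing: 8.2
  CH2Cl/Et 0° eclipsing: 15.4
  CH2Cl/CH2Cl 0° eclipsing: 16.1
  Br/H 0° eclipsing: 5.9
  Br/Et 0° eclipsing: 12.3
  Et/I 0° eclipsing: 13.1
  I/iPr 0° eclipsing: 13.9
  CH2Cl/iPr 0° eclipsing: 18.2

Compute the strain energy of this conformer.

35.2 kJ/mol

This conformer is eclipsed. I at 0° is eclipsed with iPr at 0° (13.9); Br at 120° is eclipsed with H at 120° (5.9); CH2Cl at 240° is eclipsed with Et at 240° (15.4). Total 35.2 kJ/mol.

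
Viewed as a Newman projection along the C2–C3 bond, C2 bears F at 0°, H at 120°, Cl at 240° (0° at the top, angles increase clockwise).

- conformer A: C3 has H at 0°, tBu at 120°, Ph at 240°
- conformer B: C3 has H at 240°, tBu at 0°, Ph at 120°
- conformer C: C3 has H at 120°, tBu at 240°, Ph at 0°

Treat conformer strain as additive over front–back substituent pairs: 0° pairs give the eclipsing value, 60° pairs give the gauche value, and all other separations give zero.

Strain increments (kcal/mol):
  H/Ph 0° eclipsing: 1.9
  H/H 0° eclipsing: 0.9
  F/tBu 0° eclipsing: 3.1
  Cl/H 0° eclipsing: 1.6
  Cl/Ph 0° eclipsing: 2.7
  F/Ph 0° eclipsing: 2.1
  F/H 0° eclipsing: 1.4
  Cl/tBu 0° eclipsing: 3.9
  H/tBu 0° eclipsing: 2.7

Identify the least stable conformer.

A (eclipsed): F(0°)/H(0°) eclipsed 1.4; H(120°)/tBu(120°) eclipsed 2.7; Cl(240°)/Ph(240°) eclipsed 2.7 → 6.8 kcal/mol.
B (eclipsed): F(0°)/tBu(0°) eclipsed 3.1; H(120°)/Ph(120°) eclipsed 1.9; Cl(240°)/H(240°) eclipsed 1.6 → 6.6 kcal/mol.
C (eclipsed): F(0°)/Ph(0°) eclipsed 2.1; H(120°)/H(120°) eclipsed 0.9; Cl(240°)/tBu(240°) eclipsed 3.9 → 6.9 kcal/mol.
C has the highest total (6.9 kcal/mol).

C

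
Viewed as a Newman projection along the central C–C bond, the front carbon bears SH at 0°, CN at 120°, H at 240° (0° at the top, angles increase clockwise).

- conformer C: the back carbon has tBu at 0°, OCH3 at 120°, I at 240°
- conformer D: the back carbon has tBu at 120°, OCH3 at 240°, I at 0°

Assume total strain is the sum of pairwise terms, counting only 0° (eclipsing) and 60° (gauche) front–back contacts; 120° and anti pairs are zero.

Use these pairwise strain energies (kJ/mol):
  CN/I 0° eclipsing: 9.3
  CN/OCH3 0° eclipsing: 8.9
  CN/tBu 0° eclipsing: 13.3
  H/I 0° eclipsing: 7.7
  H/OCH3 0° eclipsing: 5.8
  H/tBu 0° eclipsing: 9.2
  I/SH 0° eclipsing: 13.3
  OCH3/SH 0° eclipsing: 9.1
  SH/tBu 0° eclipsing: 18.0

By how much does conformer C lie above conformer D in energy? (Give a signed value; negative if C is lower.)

+2.2 kJ/mol

C is eclipsed. SH at 0° is eclipsed with tBu at 0° (18.0); CN at 120° is eclipsed with OCH3 at 120° (8.9); H at 240° is eclipsed with I at 240° (7.7). Total 34.6 kJ/mol.
D is eclipsed. SH at 0° is eclipsed with I at 0° (13.3); CN at 120° is eclipsed with tBu at 120° (13.3); H at 240° is eclipsed with OCH3 at 240° (5.8). Total 32.4 kJ/mol.
E(C) − E(D) = 34.6 − 32.4 = +2.2 kJ/mol.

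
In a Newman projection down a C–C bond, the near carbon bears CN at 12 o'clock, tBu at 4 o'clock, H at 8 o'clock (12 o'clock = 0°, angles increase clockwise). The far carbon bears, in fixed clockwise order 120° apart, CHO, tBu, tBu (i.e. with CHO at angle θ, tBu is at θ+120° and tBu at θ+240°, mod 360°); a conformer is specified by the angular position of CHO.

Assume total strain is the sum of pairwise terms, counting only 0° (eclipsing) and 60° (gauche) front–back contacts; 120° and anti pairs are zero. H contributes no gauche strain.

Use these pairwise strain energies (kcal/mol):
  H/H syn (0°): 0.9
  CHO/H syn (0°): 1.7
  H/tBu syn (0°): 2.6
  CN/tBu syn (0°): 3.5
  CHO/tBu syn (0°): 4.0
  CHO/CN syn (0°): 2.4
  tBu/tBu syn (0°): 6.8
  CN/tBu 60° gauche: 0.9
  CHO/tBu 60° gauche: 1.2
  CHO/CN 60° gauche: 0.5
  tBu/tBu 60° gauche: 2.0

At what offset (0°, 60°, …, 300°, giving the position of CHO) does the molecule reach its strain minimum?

60°

CHO at 0° (eclipsed): CN(0°)/CHO(0°) eclipsed 2.4; tBu(120°)/tBu(120°) eclipsed 6.8; H(240°)/tBu(240°) eclipsed 2.6 → 11.8 kcal/mol.
CHO at 60° (staggered): CN(0°)/CHO(60°) gauche 0.5; CN(0°)/tBu(300°) gauche 0.9; tBu(120°)/CHO(60°) gauche 1.2; tBu(120°)/tBu(180°) gauche 2.0 → 4.6 kcal/mol.
CHO at 120° (eclipsed): CN(0°)/tBu(0°) eclipsed 3.5; tBu(120°)/CHO(120°) eclipsed 4.0; H(240°)/tBu(240°) eclipsed 2.6 → 10.1 kcal/mol.
CHO at 180° (staggered): CN(0°)/tBu(300°) gauche 0.9; CN(0°)/tBu(60°) gauche 0.9; tBu(120°)/CHO(180°) gauche 1.2; tBu(120°)/tBu(60°) gauche 2.0 → 5.0 kcal/mol.
CHO at 240° (eclipsed): CN(0°)/tBu(0°) eclipsed 3.5; tBu(120°)/tBu(120°) eclipsed 6.8; H(240°)/CHO(240°) eclipsed 1.7 → 12.0 kcal/mol.
CHO at 300° (staggered): CN(0°)/CHO(300°) gauche 0.5; CN(0°)/tBu(60°) gauche 0.9; tBu(120°)/tBu(60°) gauche 2.0; tBu(120°)/tBu(180°) gauche 2.0 → 5.4 kcal/mol.
The minimum (4.6 kcal/mol) occurs with CHO at 60°.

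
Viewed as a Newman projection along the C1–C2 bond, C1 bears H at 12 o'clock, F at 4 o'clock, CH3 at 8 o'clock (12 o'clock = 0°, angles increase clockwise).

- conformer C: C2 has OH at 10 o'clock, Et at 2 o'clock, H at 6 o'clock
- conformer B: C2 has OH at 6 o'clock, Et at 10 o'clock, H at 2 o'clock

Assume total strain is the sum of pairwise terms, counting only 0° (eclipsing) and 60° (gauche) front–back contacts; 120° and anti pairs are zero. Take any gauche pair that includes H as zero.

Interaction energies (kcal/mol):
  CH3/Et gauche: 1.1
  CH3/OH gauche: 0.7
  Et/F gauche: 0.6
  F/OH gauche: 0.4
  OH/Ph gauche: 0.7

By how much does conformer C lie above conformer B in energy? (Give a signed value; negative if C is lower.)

C (staggered): F(120°)/Et(60°) gauche 0.6; CH3(240°)/OH(300°) gauche 0.7 → 1.3 kcal/mol.
B (staggered): F(120°)/OH(180°) gauche 0.4; CH3(240°)/OH(180°) gauche 0.7; CH3(240°)/Et(300°) gauche 1.1 → 2.2 kcal/mol.
E(C) − E(B) = 1.3 − 2.2 = -0.9 kcal/mol.

-0.9 kcal/mol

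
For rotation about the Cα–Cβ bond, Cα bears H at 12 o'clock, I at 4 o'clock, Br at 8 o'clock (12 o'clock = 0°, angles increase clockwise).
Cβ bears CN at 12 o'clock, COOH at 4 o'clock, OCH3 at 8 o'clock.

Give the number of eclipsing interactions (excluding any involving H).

2

Non-H eclipsing pairs: I(120°)/COOH(120°); Br(240°)/OCH3(240°) — 2 interactions.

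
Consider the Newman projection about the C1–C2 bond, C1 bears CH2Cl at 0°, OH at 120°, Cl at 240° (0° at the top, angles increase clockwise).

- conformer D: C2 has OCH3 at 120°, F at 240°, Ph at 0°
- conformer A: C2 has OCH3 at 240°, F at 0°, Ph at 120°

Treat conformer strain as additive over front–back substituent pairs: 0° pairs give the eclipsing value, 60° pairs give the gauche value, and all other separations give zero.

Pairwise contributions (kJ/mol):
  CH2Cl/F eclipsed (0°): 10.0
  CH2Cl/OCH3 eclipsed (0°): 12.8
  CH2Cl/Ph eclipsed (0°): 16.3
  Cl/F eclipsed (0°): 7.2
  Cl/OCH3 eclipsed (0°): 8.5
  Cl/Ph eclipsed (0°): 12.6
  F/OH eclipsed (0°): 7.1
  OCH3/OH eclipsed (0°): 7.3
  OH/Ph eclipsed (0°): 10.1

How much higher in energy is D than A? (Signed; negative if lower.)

+2.2 kJ/mol

D (eclipsed): CH2Cl(0°)/Ph(0°) eclipsed 16.3; OH(120°)/OCH3(120°) eclipsed 7.3; Cl(240°)/F(240°) eclipsed 7.2 → 30.8 kJ/mol.
A (eclipsed): CH2Cl(0°)/F(0°) eclipsed 10.0; OH(120°)/Ph(120°) eclipsed 10.1; Cl(240°)/OCH3(240°) eclipsed 8.5 → 28.6 kJ/mol.
E(D) − E(A) = 30.8 − 28.6 = +2.2 kJ/mol.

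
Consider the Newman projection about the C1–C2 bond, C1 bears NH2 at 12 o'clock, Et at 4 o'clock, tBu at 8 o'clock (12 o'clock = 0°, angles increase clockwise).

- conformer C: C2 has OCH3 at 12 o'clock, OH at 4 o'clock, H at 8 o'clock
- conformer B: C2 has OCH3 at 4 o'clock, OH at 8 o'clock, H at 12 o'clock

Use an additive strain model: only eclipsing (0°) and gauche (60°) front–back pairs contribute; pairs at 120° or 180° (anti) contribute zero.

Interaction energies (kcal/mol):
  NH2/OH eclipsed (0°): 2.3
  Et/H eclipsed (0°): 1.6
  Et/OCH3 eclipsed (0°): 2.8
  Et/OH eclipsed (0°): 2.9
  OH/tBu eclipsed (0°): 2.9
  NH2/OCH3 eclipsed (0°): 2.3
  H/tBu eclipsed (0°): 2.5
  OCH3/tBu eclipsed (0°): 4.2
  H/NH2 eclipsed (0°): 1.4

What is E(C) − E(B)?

C (eclipsed): NH2(0°)/OCH3(0°) eclipsed 2.3; Et(120°)/OH(120°) eclipsed 2.9; tBu(240°)/H(240°) eclipsed 2.5 → 7.7 kcal/mol.
B (eclipsed): NH2(0°)/H(0°) eclipsed 1.4; Et(120°)/OCH3(120°) eclipsed 2.8; tBu(240°)/OH(240°) eclipsed 2.9 → 7.1 kcal/mol.
E(C) − E(B) = 7.7 − 7.1 = +0.6 kcal/mol.

+0.6 kcal/mol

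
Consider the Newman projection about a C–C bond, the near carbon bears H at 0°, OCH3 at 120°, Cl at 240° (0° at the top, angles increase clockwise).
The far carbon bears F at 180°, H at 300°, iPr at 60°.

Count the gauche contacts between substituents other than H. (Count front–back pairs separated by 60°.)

Non-H gauche pairs: OCH3(120°)/F(180°); OCH3(120°)/iPr(60°); Cl(240°)/F(180°) — 3 interactions.

3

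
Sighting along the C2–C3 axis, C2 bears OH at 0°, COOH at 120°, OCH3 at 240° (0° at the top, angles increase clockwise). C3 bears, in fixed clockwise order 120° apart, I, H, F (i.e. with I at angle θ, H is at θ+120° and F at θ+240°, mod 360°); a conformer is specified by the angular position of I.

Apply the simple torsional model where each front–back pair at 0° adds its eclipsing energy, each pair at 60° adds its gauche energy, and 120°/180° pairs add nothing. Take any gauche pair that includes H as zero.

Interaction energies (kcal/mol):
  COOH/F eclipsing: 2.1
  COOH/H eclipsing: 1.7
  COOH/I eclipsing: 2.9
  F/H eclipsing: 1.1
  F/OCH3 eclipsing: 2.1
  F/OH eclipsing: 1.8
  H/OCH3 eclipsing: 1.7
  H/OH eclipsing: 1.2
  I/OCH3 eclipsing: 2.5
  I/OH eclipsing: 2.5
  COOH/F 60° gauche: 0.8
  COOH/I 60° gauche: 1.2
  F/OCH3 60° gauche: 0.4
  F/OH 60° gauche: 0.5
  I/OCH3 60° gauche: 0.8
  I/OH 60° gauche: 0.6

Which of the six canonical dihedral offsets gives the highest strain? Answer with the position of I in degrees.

I at 0° (eclipsed): OH–I eclipsed, COOH–H eclipsed, OCH3–F eclipsed; 2.5 + 1.7 + 2.1 = 6.3 kcal/mol.
I at 60° (staggered): OH–I gauche, OH–F gauche, COOH–I gauche, OCH3–F gauche; 0.6 + 0.5 + 1.2 + 0.4 = 2.7 kcal/mol.
I at 120° (eclipsed): OH–F eclipsed, COOH–I eclipsed, OCH3–H eclipsed; 1.8 + 2.9 + 1.7 = 6.4 kcal/mol.
I at 180° (staggered): OH–F gauche, COOH–I gauche, COOH–F gauche, OCH3–I gauche; 0.5 + 1.2 + 0.8 + 0.8 = 3.3 kcal/mol.
I at 240° (eclipsed): OH–H eclipsed, COOH–F eclipsed, OCH3–I eclipsed; 1.2 + 2.1 + 2.5 = 5.8 kcal/mol.
I at 300° (staggered): OH–I gauche, COOH–F gauche, OCH3–I gauche, OCH3–F gauche; 0.6 + 0.8 + 0.8 + 0.4 = 2.6 kcal/mol.
The maximum (6.4 kcal/mol) occurs with I at 120°.

120°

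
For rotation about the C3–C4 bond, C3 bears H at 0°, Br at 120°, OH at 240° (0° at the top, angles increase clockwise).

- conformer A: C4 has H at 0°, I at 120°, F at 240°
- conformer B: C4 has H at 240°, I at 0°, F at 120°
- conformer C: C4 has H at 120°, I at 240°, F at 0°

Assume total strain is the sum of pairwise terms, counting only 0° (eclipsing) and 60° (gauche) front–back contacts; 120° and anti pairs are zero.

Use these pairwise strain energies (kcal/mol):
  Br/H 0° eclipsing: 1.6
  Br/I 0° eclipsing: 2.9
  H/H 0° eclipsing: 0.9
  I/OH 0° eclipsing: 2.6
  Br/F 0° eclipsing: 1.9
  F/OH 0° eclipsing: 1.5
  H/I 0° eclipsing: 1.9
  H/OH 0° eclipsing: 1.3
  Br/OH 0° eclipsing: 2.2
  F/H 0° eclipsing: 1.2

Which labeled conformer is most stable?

B

A is eclipsed. H at 0° is eclipsed with H at 0° (0.9); Br at 120° is eclipsed with I at 120° (2.9); OH at 240° is eclipsed with F at 240° (1.5). Total 5.3 kcal/mol.
B is eclipsed. H at 0° is eclipsed with I at 0° (1.9); Br at 120° is eclipsed with F at 120° (1.9); OH at 240° is eclipsed with H at 240° (1.3). Total 5.1 kcal/mol.
C is eclipsed. H at 0° is eclipsed with F at 0° (1.2); Br at 120° is eclipsed with H at 120° (1.6); OH at 240° is eclipsed with I at 240° (2.6). Total 5.4 kcal/mol.
B has the lowest total (5.1 kcal/mol).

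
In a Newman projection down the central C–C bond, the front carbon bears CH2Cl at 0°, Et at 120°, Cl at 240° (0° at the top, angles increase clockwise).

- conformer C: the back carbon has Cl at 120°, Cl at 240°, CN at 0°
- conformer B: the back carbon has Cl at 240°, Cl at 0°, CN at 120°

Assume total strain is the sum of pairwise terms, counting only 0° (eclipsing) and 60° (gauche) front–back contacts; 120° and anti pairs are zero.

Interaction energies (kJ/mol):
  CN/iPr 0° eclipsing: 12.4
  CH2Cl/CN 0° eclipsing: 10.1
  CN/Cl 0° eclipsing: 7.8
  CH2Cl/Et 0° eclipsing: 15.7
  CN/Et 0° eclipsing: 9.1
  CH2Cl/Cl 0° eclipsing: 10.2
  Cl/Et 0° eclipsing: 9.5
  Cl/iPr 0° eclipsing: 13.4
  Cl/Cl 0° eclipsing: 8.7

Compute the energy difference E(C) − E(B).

C (eclipsed): CH2Cl(0°)/CN(0°) eclipsed 10.1; Et(120°)/Cl(120°) eclipsed 9.5; Cl(240°)/Cl(240°) eclipsed 8.7 → 28.3 kJ/mol.
B (eclipsed): CH2Cl(0°)/Cl(0°) eclipsed 10.2; Et(120°)/CN(120°) eclipsed 9.1; Cl(240°)/Cl(240°) eclipsed 8.7 → 28.0 kJ/mol.
E(C) − E(B) = 28.3 − 28.0 = +0.3 kJ/mol.

+0.3 kJ/mol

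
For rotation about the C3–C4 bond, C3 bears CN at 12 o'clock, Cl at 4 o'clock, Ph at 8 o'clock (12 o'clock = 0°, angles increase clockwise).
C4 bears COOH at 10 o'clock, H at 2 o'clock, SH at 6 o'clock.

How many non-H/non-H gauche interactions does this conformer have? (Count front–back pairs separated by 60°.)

4

Non-H gauche pairs: CN(0°)/COOH(300°); Cl(120°)/SH(180°); Ph(240°)/COOH(300°); Ph(240°)/SH(180°) — 4 interactions.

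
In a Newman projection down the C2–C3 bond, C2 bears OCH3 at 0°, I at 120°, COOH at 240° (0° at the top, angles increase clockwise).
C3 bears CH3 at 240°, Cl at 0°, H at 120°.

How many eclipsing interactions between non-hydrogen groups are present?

2

Non-H eclipsing pairs: OCH3(0°)/Cl(0°); COOH(240°)/CH3(240°) — 2 interactions.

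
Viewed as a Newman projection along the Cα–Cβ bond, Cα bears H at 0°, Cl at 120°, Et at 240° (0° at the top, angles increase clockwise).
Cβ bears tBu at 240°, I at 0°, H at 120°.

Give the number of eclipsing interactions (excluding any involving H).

Non-H eclipsing pairs: Et(240°)/tBu(240°) — 1 interaction.

1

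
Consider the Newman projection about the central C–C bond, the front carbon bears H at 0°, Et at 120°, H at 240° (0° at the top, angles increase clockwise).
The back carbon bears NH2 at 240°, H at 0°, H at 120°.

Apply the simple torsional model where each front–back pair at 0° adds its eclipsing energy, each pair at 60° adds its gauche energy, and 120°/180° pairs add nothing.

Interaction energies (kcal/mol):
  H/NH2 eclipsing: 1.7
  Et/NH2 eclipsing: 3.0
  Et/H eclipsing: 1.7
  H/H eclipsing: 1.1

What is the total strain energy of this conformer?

4.5 kcal/mol

This conformer (eclipsed): H(0°)/H(0°) eclipsed 1.1; Et(120°)/H(120°) eclipsed 1.7; H(240°)/NH2(240°) eclipsed 1.7 → 4.5 kcal/mol.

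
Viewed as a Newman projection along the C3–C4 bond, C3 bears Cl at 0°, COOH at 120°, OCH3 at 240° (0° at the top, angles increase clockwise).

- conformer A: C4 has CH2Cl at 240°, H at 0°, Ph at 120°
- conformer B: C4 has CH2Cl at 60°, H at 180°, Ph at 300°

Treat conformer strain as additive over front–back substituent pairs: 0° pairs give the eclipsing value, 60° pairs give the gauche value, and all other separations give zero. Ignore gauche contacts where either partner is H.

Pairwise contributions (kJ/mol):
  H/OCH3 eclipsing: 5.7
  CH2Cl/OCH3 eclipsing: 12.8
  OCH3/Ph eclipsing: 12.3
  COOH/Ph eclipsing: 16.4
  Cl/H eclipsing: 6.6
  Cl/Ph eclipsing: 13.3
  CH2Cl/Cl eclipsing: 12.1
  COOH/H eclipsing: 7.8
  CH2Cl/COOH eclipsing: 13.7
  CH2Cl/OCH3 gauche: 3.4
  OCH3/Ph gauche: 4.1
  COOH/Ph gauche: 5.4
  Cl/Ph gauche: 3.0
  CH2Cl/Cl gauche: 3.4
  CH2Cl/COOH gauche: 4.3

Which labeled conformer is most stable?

A (eclipsed): Cl–H eclipsed, COOH–Ph eclipsed, OCH3–CH2Cl eclipsed; 6.6 + 16.4 + 12.8 = 35.8 kJ/mol.
B (staggered): Cl–CH2Cl gauche, Cl–Ph gauche, COOH–CH2Cl gauche, OCH3–Ph gauche; 3.4 + 3.0 + 4.3 + 4.1 = 14.8 kJ/mol.
B has the lowest total (14.8 kJ/mol).

B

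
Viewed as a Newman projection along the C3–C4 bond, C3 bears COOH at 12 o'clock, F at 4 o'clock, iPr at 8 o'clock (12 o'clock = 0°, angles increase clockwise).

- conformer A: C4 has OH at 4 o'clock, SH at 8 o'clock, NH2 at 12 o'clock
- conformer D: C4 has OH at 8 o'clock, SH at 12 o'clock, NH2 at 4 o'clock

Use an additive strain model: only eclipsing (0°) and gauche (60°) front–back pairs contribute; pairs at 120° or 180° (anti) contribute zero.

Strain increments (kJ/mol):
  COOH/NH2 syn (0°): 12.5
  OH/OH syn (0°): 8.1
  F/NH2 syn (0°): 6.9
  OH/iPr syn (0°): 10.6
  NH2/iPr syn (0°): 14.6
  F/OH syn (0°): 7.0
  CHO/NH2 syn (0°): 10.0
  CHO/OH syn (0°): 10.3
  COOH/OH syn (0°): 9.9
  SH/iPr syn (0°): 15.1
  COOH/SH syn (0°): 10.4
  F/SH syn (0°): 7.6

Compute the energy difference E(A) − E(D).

+6.7 kJ/mol

A (eclipsed): COOH(0°)/NH2(0°) eclipsed 12.5; F(120°)/OH(120°) eclipsed 7.0; iPr(240°)/SH(240°) eclipsed 15.1 → 34.6 kJ/mol.
D (eclipsed): COOH(0°)/SH(0°) eclipsed 10.4; F(120°)/NH2(120°) eclipsed 6.9; iPr(240°)/OH(240°) eclipsed 10.6 → 27.9 kJ/mol.
E(A) − E(D) = 34.6 − 27.9 = +6.7 kJ/mol.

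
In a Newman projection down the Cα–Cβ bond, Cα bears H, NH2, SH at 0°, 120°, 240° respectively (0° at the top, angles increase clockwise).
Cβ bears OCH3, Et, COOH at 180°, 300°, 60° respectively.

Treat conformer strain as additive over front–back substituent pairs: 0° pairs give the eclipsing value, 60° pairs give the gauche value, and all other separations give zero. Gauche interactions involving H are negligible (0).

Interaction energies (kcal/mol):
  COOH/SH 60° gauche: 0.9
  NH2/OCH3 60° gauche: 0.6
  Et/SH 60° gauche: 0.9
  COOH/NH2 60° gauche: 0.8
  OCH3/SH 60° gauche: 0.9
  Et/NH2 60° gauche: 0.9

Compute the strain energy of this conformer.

3.2 kcal/mol

This conformer (staggered): NH2–OCH3 gauche, NH2–COOH gauche, SH–OCH3 gauche, SH–Et gauche; 0.6 + 0.8 + 0.9 + 0.9 = 3.2 kcal/mol.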